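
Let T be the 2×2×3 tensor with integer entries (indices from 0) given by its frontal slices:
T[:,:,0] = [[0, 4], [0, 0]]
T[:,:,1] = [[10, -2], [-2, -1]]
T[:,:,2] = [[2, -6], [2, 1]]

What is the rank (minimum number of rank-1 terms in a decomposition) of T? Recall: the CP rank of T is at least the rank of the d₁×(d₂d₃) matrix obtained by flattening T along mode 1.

Lower bound: the mode-3 unfolding of T (rows indexed by k, columns by (i,j) = (0,0), (0,1), (1,0), (1,1)) is [[0, 4, 0, 0], [10, -2, -2, -1], [2, -6, 2, 1]].
There the 3×3 minor on rows k ∈ {0, 1, 2}, columns (i,j) ∈ {(0,0), (0,1), (1,0)} is det [[0, 4, 0], [10, -2, -2], [2, -6, 2]] = -96 ≠ 0, so this unfolding has rank ≥ 3; CP rank is at least every unfolding rank, so rank(T) ≥ 3. (Unfolding ranks only ever bound the CP rank from below — rank(T) can be strictly larger than all of them — so the matching upper bound has to come from an explicit 3-term decomposition.)
Upper bound: T is a sum of 3 rank-1 terms, T = [1, 0] ⊗ [1, -2] ⊗ [-2, 2, 2] + [1, 0] ⊗ [1, 0] ⊗ [2, 4, 4] + [2, -1] ⊗ [2, 1] ⊗ [0, 1, -1] (written with every a and b primitive with positive leading entry and the scale carried by c; CP decompositions are not unique, and this one is verified by expanding entrywise), so rank(T) ≤ 3.
These bounds meet, so rank(T) = 3.

3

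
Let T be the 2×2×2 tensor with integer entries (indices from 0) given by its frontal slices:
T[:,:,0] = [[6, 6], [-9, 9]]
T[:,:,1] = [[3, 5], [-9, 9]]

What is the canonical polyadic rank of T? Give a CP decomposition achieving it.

rank(T) = 2

Lower bound: the mode-2 unfolding of T (rows indexed by j, columns by (i,k) = (0,0), (0,1), (1,0), (1,1)) is [[6, 3, -9, -9], [6, 5, 9, 9]].
There the 2×2 minor on rows j ∈ {0, 1}, columns (i,k) ∈ {(0,0), (0,1)} is det [[6, 3], [6, 5]] = 12 ≠ 0, so this unfolding has rank ≥ 2; CP rank is at least every unfolding rank, so rank(T) ≥ 2. (Unfolding ranks only ever bound the CP rank from below — rank(T) can be strictly larger than all of them — so the matching upper bound has to come from an explicit 2-term decomposition.)
Upper bound — finding two terms. Write S_k = T[:,:,k] for the frontal slices: S₀ = [[6, 6], [-9, 9]], S₁ = [[3, 5], [-9, 9]].
If T = a₁ ⊗ b₁ ⊗ c₁ + a₂ ⊗ b₂ ⊗ c₂ then each S_k = c₁[k]·a₁b₁ᵀ + c₂[k]·a₂b₂ᵀ. S₀ and S₁ are linearly independent, so a₁b₁ᵀ and a₂b₂ᵀ must span the same plane of matrices: they are the rank-1 matrices of the form x·S₀ + y·S₁.
det(x·S₀ + y·S₁) is 108·x² + 180·xy + 72·y² = 36·(3·x + 2·y)(x + y), vanishing at (x:y) = (2:-3) and (1:-1).
M₁ = 2·S₀ − 3·S₁ = [[3, -3], [9, -9]] = 3·[1, 3][1, -1]ᵀ and M₂ = S₀ − S₁ = [[3, 1], [0, 0]] = [1, 0][3, 1]ᵀ, so take a₁ = [1, 3], b₁ = [1, -1], a₂ = [1, 0], b₂ = [3, 1].
Each slice is an integer combination of E₁ = a₁b₁ᵀ and E₂ = a₂b₂ᵀ: S₀ = −3·E₁ + 3·E₂, S₁ = −3·E₁ + 2·E₂; reading off coefficients, c₁ = [-3, -3] and c₂ = [3, 2].
Hence T = [1, 3] ⊗ [1, -1] ⊗ [-3, -3] + [1, 0] ⊗ [3, 1] ⊗ [3, 2], so rank(T) ≤ 2.
These bounds meet, so rank(T) = 2.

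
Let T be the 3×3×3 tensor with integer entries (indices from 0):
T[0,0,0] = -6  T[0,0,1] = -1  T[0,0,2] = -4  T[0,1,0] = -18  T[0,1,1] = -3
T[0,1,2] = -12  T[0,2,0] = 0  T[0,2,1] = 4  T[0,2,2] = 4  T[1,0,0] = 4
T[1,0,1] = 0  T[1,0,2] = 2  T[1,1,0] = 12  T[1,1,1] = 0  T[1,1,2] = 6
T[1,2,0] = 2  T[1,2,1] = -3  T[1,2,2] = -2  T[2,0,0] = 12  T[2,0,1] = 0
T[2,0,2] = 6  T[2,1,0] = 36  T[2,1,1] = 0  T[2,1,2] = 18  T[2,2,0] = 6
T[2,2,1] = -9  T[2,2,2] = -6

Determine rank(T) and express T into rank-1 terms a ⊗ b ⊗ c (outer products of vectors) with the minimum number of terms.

rank(T) = 2

Lower bound: the mode-1 unfolding of T (rows indexed by i, columns by (j,k) = (0,0), (0,1), (0,2), (1,0), (1,1), (1,2), (2,0), (2,1), (2,2)) is [[-6, -1, -4, -18, -3, -12, 0, 4, 4], [4, 0, 2, 12, 0, 6, 2, -3, -2], [12, 0, 6, 36, 0, 18, 6, -9, -6]].
There the 2×2 minor on rows i ∈ {0, 1}, columns (j,k) ∈ {(0,0), (0,1)} is det [[-6, -1], [4, 0]] = 4 ≠ 0, so this unfolding has rank ≥ 2; CP rank is at least every unfolding rank, so rank(T) ≥ 2. (Unfolding ranks only ever bound the CP rank from below — rank(T) can be strictly larger than all of them — so the matching upper bound has to come from an explicit 2-term decomposition.)
Upper bound — finding two terms. Write S_k = T[:,:,k] for the frontal slices: S₀ = [[-6, -18, 0], [4, 12, 2], [12, 36, 6]], S₁ = [[-1, -3, 4], [0, 0, -3], [0, 0, -9]], S₂ = [[-4, -12, 4], [2, 6, -2], [6, 18, -6]].
If T = a₁ ⊗ b₁ ⊗ c₁ + a₂ ⊗ b₂ ⊗ c₂ then each S_k = c₁[k]·a₁b₁ᵀ + c₂[k]·a₂b₂ᵀ. S₀ and S₁ are linearly independent, so a₁b₁ᵀ and a₂b₂ᵀ must span the same plane of matrices: they are the rank-1 matrices of the form x·S₀ + y·S₁.
The 2×2 minor of x·S₀ + y·S₁ on rows {0,1}, columns {0,2} is −12·x² + 3·y² = (-3)·(2·x − y)(2·x + y), vanishing at (x:y) = (1:2) and (1:-2).
M₁ = S₀ + 2·S₁ = [[-8, -24, 8], [4, 12, -4], [12, 36, -12]] = (-4)·[2, -1, -3][1, 3, -1]ᵀ and M₂ = S₀ − 2·S₁ = [[-4, -12, -8], [4, 12, 8], [12, 36, 24]] = (-4)·[1, -1, -3][1, 3, 2]ᵀ, so take a₁ = [2, -1, -3], b₁ = [1, 3, -1], a₂ = [1, -1, -3], b₂ = [1, 3, 2].
Each slice is an integer combination of E₁ = a₁b₁ᵀ and E₂ = a₂b₂ᵀ: S₀ = −2·E₁ − 2·E₂, S₁ = −E₁ + E₂, S₂ = −2·E₁; reading off coefficients, c₁ = [-2, -1, -2] and c₂ = [-2, 1, 0].
Hence T = [2, -1, -3] ⊗ [1, 3, -1] ⊗ [-2, -1, -2] + [1, -1, -3] ⊗ [1, 3, 2] ⊗ [-2, 1, 0], so rank(T) ≤ 2.
These bounds meet, so rank(T) = 2.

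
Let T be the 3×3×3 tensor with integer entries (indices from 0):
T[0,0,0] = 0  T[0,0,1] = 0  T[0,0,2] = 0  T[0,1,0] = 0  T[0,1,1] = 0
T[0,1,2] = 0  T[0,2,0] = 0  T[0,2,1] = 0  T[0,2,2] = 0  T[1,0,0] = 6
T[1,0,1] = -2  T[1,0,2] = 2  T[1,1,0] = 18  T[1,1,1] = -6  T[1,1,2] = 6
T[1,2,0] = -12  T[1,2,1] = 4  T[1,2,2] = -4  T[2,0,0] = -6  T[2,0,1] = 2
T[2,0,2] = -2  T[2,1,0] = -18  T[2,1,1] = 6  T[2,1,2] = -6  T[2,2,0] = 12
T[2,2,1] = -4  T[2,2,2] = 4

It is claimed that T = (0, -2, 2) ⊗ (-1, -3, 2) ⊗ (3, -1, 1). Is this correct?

Yes

Reconstruct entrywise from the claimed factors. For example, T[0,2,1] = 0 and Σₗ aₗ[0]bₗ[2]cₗ[1] = (0)·(2)·(-1) = 0; checking all 27 entries, every one matches. The claim holds.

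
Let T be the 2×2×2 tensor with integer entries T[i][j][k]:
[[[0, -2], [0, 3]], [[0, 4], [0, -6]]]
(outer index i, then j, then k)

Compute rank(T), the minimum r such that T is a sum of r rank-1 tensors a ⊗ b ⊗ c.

1

Lower bound: T ≠ 0 (e.g. T[0,0,1] = -2), so rank(T) ≥ 1.
Upper bound: the mode-1 fibre T[:,0,1] = [-2, 4] gives a = [1, -2] (primitive direction); the mode-2 fibre T[0,:,1] = [-2, 3] gives b = [2, -3]; then c[k] = T[0,0,k] / (a[0]·b[0]) = [0, -2] / 2 = [0, -1].
Expanding [1, -2] ⊗ [2, -3] ⊗ [0, -1] reproduces all 8 entries of T, so T = [1, -2] ⊗ [2, -3] ⊗ [0, -1] and rank(T) ≤ 1.
These bounds meet, so rank(T) = 1.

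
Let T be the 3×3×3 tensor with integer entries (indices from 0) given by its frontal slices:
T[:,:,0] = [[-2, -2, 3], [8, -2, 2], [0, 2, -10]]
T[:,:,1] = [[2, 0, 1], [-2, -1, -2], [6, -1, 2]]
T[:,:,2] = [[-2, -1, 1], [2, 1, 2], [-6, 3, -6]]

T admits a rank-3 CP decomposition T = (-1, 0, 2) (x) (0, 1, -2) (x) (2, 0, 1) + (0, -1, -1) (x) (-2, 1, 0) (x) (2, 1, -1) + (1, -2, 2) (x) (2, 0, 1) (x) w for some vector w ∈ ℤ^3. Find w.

w = (-1, 1, -1)

Subtract the known terms from T to get the rank-1 residual R = (1, -2, 2) (x) (2, 0, 1) (x) w, so R[i,j,k] = a[i]·b[j]·w[k]. Pick indices with nonzero a[0]·b[0] = (1)·(2) = 2. Only the fibre through (0,0,·) is needed: R[0,0,:] = T[0,0,:] − Σₗ aₗ[0]bₗ[0]cₗ = [-2, 2, -2] − (-1)·(0)·(2, 0, 1) − (0)·(-2)·(2, 1, -1) = [-2, 2, -2]. Then w[k] = R[0,0,k] / 2 for each k, giving w = [-2, 2, -2] / 2 = (-1, 1, -1).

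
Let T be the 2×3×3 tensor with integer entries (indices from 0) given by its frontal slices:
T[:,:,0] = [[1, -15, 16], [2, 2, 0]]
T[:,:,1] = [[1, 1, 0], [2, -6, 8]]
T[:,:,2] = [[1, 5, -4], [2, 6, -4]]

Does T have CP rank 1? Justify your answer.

No

The mode-3 unfolding of T (rows indexed by k, columns by (i,j) = (0,0), (0,1), (0,2), (1,0), (1,1), (1,2)) is [[1, -15, 16, 2, 2, 0], [1, 1, 0, 2, -6, 8], [1, 5, -4, 2, 6, -4]].
There the 3×3 minor on rows k ∈ {0, 1, 2}, columns (i,j) ∈ {(0,0), (0,1), (1,1)} is det [[1, -15, 2], [1, 1, -6], [1, 5, 6]] = 224 ≠ 0, so this unfolding has rank ≥ 3; CP rank is at least every unfolding rank, so rank(T) ≥ 3.
In particular rank(T) ≥ 3 > 1, so T is not rank-1.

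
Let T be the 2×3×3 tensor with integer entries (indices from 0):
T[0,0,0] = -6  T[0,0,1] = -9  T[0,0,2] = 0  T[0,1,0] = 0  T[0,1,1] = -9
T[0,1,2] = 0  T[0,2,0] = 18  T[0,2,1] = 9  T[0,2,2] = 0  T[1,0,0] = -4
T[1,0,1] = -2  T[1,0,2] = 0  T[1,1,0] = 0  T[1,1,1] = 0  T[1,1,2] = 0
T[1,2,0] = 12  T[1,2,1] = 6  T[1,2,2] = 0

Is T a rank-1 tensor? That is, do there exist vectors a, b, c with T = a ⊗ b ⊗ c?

No

The mode-1 unfolding of T (rows indexed by i, columns by (j,k) = (0,0), (0,1), (0,2), (1,0), (1,1), (1,2), (2,0), (2,1), (2,2)) is [[-6, -9, 0, 0, -9, 0, 18, 9, 0], [-4, -2, 0, 0, 0, 0, 12, 6, 0]].
There the 2×2 minor on rows i ∈ {0, 1}, columns (j,k) ∈ {(0,0), (0,1)} is det [[-6, -9], [-4, -2]] = -24 ≠ 0, so this unfolding has rank ≥ 2; CP rank is at least every unfolding rank, so rank(T) ≥ 2.
In particular rank(T) ≥ 2 > 1, so T is not rank-1.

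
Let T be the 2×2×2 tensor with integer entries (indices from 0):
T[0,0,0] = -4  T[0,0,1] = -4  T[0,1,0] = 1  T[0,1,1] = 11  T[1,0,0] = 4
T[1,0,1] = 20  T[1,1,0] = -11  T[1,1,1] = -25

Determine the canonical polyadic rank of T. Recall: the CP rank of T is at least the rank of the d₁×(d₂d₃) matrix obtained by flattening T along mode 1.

Lower bound: in the mode-1 unfolding of T (rows indexed by i, columns by (j,k)) the 2×2 minor on rows i ∈ {0, 1}, columns (j,k) ∈ {(0,0), (0,1)} is det [[-4, -4], [4, 20]] = -64 ≠ 0, so that unfolding has rank ≥ 2 and hence rank(T) ≥ 2 (CP rank is at least every unfolding rank, though it can be larger).
Upper bound: with S_k = T[:,:,k], the two rank-1 terms a₁b₁ᵀ, a₂b₂ᵀ are the rank-1 members of the pencil x·S₀ + y·S₁.
det(x·S₀ + y·S₁) is 40·x² + 80·xy − 120·y² = 40·(x + 3·y)(x − y), vanishing at (x:y) = (3:-1) and (1:1).
M₁ = 3·S₀ − S₁ = [[-8, -8], [-8, -8]] = (-8)·[1, 1][1, 1]ᵀ and M₂ = S₀ + S₁ = [[-8, 12], [24, -36]] = (-4)·[1, -3][2, -3]ᵀ, so take a₁ = [1, 1], b₁ = [1, 1], a₂ = [1, -3], b₂ = [2, -3].
Each slice is an integer combination of E₁ = a₁b₁ᵀ and E₂ = a₂b₂ᵀ: S₀ = −2·E₁ − E₂, S₁ = 2·E₁ − 3·E₂; reading off coefficients, c₁ = [-2, 2] and c₂ = [-1, -3].
Hence T = [1, 1] ⊗ [1, 1] ⊗ [-2, 2] + [1, -3] ⊗ [2, -3] ⊗ [-1, -3], so rank(T) ≤ 2.
These bounds meet, so rank(T) = 2.

2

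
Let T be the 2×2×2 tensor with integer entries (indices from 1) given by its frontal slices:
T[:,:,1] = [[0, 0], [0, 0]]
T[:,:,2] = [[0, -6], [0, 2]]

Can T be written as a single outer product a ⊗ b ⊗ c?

Yes

If T = a ⊗ b ⊗ c then every fibre of T is a multiple of the corresponding factor, so read the factors off the fibres through the nonzero entry T[1,2,2] = -6.
The mode-1 fibre T[:,2,2] = [-6, 2] gives a = [3, -1] (primitive direction); the mode-2 fibre T[1,:,2] = [0, -6] gives b = [0, 1]; then c[k] = T[1,2,k] / (a[1]·b[2]) = [0, -6] / 3 = [0, -2].
Expanding [3, -1] ⊗ [0, 1] ⊗ [0, -2] reproduces all 8 entries of T, so T = [3, -1] ⊗ [0, 1] ⊗ [0, -2] and rank(T) ≤ 1.
Equivalently every frontal slice T[:,:,k] is c[k] times the rank-1 matrix [3, -1] ⊗ [0, 1]. So T has rank 1 (it is nonzero).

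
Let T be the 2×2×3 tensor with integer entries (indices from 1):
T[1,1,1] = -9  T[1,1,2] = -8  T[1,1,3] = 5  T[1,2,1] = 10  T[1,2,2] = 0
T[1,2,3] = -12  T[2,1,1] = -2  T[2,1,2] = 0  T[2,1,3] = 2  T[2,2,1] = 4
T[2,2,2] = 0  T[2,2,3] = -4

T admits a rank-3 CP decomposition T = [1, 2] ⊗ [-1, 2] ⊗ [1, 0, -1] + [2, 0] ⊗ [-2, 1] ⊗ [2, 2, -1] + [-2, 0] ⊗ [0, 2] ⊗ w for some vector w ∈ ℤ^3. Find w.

w = [-1, 1, 2]

Subtract the known terms from T to get the rank-1 residual R = [-2, 0] ⊗ [0, 2] ⊗ w, so R[i,j,k] = a[i]·b[j]·w[k]. Pick indices with nonzero a[1]·b[2] = (-2)·(2) = -4. Only the fibre through (1,2,·) is needed: R[1,2,:] = T[1,2,:] − Σₗ aₗ[1]bₗ[2]cₗ = [10, 0, -12] − (1)·(2)·[1, 0, -1] − (2)·(1)·[2, 2, -1] = [4, -4, -8]. Then w[k] = R[1,2,k] / -4 for each k, giving w = [4, -4, -8] / -4 = [-1, 1, 2].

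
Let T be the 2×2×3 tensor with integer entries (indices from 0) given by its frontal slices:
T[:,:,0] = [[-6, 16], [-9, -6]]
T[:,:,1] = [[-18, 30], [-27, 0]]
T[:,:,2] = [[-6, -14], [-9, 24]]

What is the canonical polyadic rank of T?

2

Lower bound: the mode-2 unfolding of T (rows indexed by j, columns by (i,k) = (0,0), (0,1), (0,2), (1,0), (1,1), (1,2)) is [[-6, -18, -6, -9, -27, -9], [16, 30, -14, -6, 0, 24]].
There the 2×2 minor on rows j ∈ {0, 1}, columns (i,k) ∈ {(0,0), (0,1)} is det [[-6, -18], [16, 30]] = 108 ≠ 0, so this unfolding has rank ≥ 2; CP rank is at least every unfolding rank, so rank(T) ≥ 2. (Flattening ranks never certify an upper bound on CP rank; for that we must actually write T with 2 rank-1 terms.)
Upper bound — finding two terms. Write S_k = T[:,:,k] for the frontal slices: S₀ = [[-6, 16], [-9, -6]], S₁ = [[-18, 30], [-27, 0]], S₂ = [[-6, -14], [-9, 24]].
If T = a₁ ⊗ b₁ ⊗ c₁ + a₂ ⊗ b₂ ⊗ c₂ then each S_k = c₁[k]·a₁b₁ᵀ + c₂[k]·a₂b₂ᵀ. S₀ and S₁ are linearly independent, so a₁b₁ᵀ and a₂b₂ᵀ must span the same plane of matrices: they are the rank-1 matrices of the form x·S₀ + y·S₁.
det(x·S₀ + y·S₁) is 180·x² + 810·xy + 810·y² = 90·(x + 3·y)(2·x + 3·y), vanishing at (x:y) = (3:-1) and (3:-2).
M₁ = 3·S₀ − S₁ = [[0, 18], [0, -18]] = 18·[1, -1][0, 1]ᵀ and M₂ = 3·S₀ − 2·S₁ = [[18, -12], [27, -18]] = 3·[2, 3][3, -2]ᵀ, so take a₁ = [1, -1], b₁ = [0, 1], a₂ = [2, 3], b₂ = [3, -2].
Each slice is an integer combination of E₁ = a₁b₁ᵀ and E₂ = a₂b₂ᵀ: S₀ = 12·E₁ − E₂, S₁ = 18·E₁ − 3·E₂, S₂ = −18·E₁ − E₂; reading off coefficients, c₁ = [12, 18, -18] and c₂ = [-1, -3, -1].
Hence T = [1, -1] ⊗ [0, 1] ⊗ [12, 18, -18] + [2, 3] ⊗ [3, -2] ⊗ [-1, -3, -1], so rank(T) ≤ 2.
These bounds meet, so rank(T) = 2.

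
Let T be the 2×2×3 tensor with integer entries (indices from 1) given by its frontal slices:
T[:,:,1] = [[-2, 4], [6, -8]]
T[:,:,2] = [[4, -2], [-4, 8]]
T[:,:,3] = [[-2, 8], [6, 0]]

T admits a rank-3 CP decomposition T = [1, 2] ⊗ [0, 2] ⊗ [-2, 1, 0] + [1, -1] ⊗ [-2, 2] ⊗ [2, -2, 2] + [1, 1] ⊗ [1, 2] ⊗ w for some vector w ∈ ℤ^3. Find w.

w = [2, 0, 2]

Subtract the known terms from T to get the rank-1 residual R = [1, 1] ⊗ [1, 2] ⊗ w, so R[i,j,k] = a[i]·b[j]·w[k]. Pick indices with nonzero a[1]·b[1] = (1)·(1) = 1. Only the fibre through (1,1,·) is needed: R[1,1,:] = T[1,1,:] − Σₗ aₗ[1]bₗ[1]cₗ = [-2, 4, -2] − (1)·(0)·[-2, 1, 0] − (1)·(-2)·[2, -2, 2] = [2, 0, 2]. Then w[k] = R[1,1,k] / 1 for each k, giving w = [2, 0, 2] / 1 = [2, 0, 2].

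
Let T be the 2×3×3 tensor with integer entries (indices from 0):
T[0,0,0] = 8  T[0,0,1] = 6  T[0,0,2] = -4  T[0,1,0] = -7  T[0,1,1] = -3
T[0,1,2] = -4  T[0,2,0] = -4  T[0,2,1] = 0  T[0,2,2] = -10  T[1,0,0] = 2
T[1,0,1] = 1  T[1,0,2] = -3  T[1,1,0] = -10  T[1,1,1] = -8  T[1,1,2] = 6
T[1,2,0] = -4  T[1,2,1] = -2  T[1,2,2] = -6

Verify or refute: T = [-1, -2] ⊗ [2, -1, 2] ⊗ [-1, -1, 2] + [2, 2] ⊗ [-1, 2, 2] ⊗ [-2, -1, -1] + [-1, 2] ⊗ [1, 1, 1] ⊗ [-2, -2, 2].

No

Reconstruct entry (1,0,0) from the claimed factors: Σₗ aₗ[1]bₗ[0]cₗ[0] = (-2)·(2)·(-1) + (2)·(-1)·(-2) + (2)·(1)·(-2) = 4, but T[1,0,0] = 2. The claim is false.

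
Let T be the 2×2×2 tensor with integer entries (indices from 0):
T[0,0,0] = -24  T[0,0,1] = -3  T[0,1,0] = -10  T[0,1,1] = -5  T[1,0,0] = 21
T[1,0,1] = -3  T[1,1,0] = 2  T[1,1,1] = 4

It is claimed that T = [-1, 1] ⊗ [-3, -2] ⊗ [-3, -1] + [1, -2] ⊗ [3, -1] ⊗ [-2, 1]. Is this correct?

Reconstruct entry (0,0,0) from the claimed factors: Σₗ aₗ[0]bₗ[0]cₗ[0] = (-1)·(-3)·(-3) + (1)·(3)·(-2) = -15, but T[0,0,0] = -24. The claim is false.

No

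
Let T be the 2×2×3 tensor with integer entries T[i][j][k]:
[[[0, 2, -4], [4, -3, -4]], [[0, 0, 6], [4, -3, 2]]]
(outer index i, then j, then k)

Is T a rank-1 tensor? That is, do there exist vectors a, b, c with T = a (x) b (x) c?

The mode-3 unfolding of T (rows indexed by k, columns by (i,j) = (0,0), (0,1), (1,0), (1,1)) is [[0, 4, 0, 4], [2, -3, 0, -3], [-4, -4, 6, 2]].
There the 3×3 minor on rows k ∈ {0, 1, 2}, columns (i,j) ∈ {(0,0), (0,1), (1,0)} is det [[0, 4, 0], [2, -3, 0], [-4, -4, 6]] = -48 ≠ 0, so this unfolding has rank ≥ 3; CP rank is at least every unfolding rank, so rank(T) ≥ 3.
In particular rank(T) ≥ 3 > 1, so T is not rank-1.

No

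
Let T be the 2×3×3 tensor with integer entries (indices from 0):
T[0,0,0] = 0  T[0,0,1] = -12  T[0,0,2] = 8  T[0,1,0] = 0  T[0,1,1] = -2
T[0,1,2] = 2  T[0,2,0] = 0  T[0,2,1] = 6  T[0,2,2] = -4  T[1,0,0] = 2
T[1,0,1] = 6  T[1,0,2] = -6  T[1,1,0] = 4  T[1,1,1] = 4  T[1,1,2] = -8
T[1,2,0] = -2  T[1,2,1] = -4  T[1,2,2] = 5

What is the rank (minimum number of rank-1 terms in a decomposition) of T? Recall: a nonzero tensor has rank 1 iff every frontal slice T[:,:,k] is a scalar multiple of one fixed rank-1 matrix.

3

Lower bound: in the mode-3 unfolding of T (rows indexed by k, columns by (i,j)) the 3×3 minor on rows k ∈ {0, 1, 2}, columns (i,j) ∈ {(0,0), (0,1), (1,0)} is det [[0, 0, 2], [-12, -2, 6], [8, 2, -6]] = -16 ≠ 0, so that unfolding has rank ≥ 3 and hence rank(T) ≥ 3 (CP rank is at least every unfolding rank, though it can be larger).
Upper bound: T is a sum of 3 rank-1 terms, T = [0, 1] ⊗ [1, 2, -1] ⊗ [2, 2, -4] + [1, 0] ⊗ [2, 1, -1] ⊗ [0, -2, 2] + [2, -1] ⊗ [2, 0, -1] ⊗ [0, -2, 1] (one valid choice — decompositions are not unique — normalised so each a, b is primitive with positive first nonzero entry; check it by expanding all entries), so rank(T) ≤ 3.
These bounds meet, so rank(T) = 3.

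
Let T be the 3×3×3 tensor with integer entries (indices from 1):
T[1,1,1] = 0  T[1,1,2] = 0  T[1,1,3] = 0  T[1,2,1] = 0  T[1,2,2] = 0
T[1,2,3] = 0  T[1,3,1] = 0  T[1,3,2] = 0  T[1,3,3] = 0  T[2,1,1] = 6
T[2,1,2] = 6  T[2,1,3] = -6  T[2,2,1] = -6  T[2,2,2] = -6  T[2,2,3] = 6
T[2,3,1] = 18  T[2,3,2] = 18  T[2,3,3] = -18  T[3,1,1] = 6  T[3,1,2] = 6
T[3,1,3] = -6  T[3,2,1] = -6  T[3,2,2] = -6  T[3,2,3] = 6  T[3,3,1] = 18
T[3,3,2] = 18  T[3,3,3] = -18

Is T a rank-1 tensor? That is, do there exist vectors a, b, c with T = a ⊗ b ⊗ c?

If T = a ⊗ b ⊗ c then every fibre of T is a multiple of the corresponding factor, so read the factors off the fibres through the nonzero entry T[2,1,1] = 6.
The mode-1 fibre T[:,1,1] = [0, 6, 6] gives a = [0, 1, 1] (primitive direction); the mode-2 fibre T[2,:,1] = [6, -6, 18] gives b = [1, -1, 3]; then c[k] = T[2,1,k] / (a[2]·b[1]) = [6, 6, -6] / 1 = [6, 6, -6].
Expanding [0, 1, 1] ⊗ [1, -1, 3] ⊗ [6, 6, -6] reproduces all 27 entries of T, so T = [0, 1, 1] ⊗ [1, -1, 3] ⊗ [6, 6, -6] and rank(T) ≤ 1.
Equivalently every frontal slice T[:,:,k] is c[k] times the rank-1 matrix [0, 1, 1] ⊗ [1, -1, 3]. So T has rank 1 (it is nonzero).

Yes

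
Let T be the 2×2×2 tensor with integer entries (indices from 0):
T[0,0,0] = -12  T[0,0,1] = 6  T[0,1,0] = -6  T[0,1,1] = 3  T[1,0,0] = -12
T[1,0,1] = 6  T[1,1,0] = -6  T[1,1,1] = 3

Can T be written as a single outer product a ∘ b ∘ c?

Yes

If T = a ∘ b ∘ c then every fibre of T is a multiple of the corresponding factor, so read the factors off the fibres through the nonzero entry T[0,0,0] = -12.
The mode-1 fibre T[:,0,0] = [-12, -12] gives a = [1, 1] (primitive direction); the mode-2 fibre T[0,:,0] = [-12, -6] gives b = [2, 1]; then c[k] = T[0,0,k] / (a[0]·b[0]) = [-12, 6] / 2 = [-6, 3].
Expanding [1, 1] ∘ [2, 1] ∘ [-6, 3] reproduces all 8 entries of T, so T = [1, 1] ∘ [2, 1] ∘ [-6, 3] and rank(T) ≤ 1.
Equivalently every frontal slice T[:,:,k] is c[k] times the rank-1 matrix [1, 1] ∘ [2, 1]. So T has rank 1 (it is nonzero).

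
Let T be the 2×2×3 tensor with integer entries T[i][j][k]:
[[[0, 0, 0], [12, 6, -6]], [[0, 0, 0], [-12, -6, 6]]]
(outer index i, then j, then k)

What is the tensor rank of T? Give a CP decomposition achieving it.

rank(T) = 1

Lower bound: T ≠ 0 (e.g. T[0,1,0] = 12), so rank(T) ≥ 1.
Upper bound: if T = a ⊗ b ⊗ c then every fibre of T is a multiple of the corresponding factor, so read the factors off the fibres through the nonzero entry T[0,1,0] = 12.
The mode-1 fibre T[:,1,0] = [12, -12] gives a = [1, -1] (primitive direction); the mode-2 fibre T[0,:,0] = [0, 12] gives b = [0, 1]; then c[k] = T[0,1,k] / (a[0]·b[1]) = [12, 6, -6] / 1 = [12, 6, -6].
Expanding [1, -1] ⊗ [0, 1] ⊗ [12, 6, -6] reproduces all 12 entries of T, so T = [1, -1] ⊗ [0, 1] ⊗ [12, 6, -6] and rank(T) ≤ 1.
These bounds meet, so rank(T) = 1.
Check entry T[0,1,2] = -6: (1)·(1)·(-6) = -6.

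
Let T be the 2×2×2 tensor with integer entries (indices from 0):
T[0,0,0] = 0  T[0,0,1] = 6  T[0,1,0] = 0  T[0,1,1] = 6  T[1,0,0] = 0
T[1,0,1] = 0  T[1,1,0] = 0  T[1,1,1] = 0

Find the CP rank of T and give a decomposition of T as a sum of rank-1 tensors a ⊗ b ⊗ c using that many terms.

Lower bound: T ≠ 0 (e.g. T[0,0,1] = 6), so rank(T) ≥ 1.
Upper bound: if T = a ⊗ b ⊗ c then every fibre of T is a multiple of the corresponding factor, so read the factors off the fibres through the nonzero entry T[0,0,1] = 6.
The mode-1 fibre T[:,0,1] = [6, 0] gives a = [1, 0] (primitive direction); the mode-2 fibre T[0,:,1] = [6, 6] gives b = [1, 1]; then c[k] = T[0,0,k] / (a[0]·b[0]) = [0, 6] / 1 = [0, 6].
Expanding [1, 0] ⊗ [1, 1] ⊗ [0, 6] reproduces all 8 entries of T, so T = [1, 0] ⊗ [1, 1] ⊗ [0, 6] and rank(T) ≤ 1.
These bounds meet, so rank(T) = 1.

rank(T) = 1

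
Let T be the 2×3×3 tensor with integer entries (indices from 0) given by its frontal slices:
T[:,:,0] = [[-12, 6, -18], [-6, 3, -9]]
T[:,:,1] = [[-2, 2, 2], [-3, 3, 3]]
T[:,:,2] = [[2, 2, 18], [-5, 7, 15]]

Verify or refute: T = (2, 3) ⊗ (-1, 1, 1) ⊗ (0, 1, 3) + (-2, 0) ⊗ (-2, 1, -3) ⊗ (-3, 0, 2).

Reconstruct entry (1,0,0) from the claimed factors: Σₗ aₗ[1]bₗ[0]cₗ[0] = (3)·(-1)·(0) + (0)·(-2)·(-3) = 0, but T[1,0,0] = -6. The claim is false.

No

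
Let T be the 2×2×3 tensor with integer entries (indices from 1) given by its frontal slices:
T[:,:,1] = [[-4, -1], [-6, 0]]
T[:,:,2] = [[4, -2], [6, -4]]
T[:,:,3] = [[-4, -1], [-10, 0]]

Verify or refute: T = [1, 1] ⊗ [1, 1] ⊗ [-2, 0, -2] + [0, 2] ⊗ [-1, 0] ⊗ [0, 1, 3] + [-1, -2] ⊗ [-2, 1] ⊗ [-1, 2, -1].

Reconstruct entry (2,1,3) from the claimed factors: Σₗ aₗ[2]bₗ[1]cₗ[3] = (1)·(1)·(-2) + (2)·(-1)·(3) + (-2)·(-2)·(-1) = -12, but T[2,1,3] = -10. The claim is false.

No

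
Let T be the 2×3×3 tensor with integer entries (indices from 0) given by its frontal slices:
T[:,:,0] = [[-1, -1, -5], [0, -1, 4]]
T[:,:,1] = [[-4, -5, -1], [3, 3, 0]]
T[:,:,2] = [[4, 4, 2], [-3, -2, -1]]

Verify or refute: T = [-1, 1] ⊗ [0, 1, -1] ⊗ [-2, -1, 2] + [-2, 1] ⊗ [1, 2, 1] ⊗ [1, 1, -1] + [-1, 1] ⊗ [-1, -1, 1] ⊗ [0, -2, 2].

No

Reconstruct entry (0,0,0) from the claimed factors: Σₗ aₗ[0]bₗ[0]cₗ[0] = (-1)·(0)·(-2) + (-2)·(1)·(1) + (-1)·(-1)·(0) = -2, but T[0,0,0] = -1. The claim is false.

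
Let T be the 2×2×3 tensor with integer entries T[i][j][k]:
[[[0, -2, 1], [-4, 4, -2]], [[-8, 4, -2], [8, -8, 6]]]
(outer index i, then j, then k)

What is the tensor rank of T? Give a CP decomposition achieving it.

rank(T) = 3

Lower bound: the mode-3 unfolding of T (rows indexed by k, columns by (i,j) = (0,0), (0,1), (1,0), (1,1)) is [[0, -4, -8, 8], [-2, 4, 4, -8], [1, -2, -2, 6]].
There the 3×3 minor on rows k ∈ {0, 1, 2}, columns (i,j) ∈ {(0,0), (0,1), (1,1)} is det [[0, -4, 8], [-2, 4, -8], [1, -2, 6]] = -16 ≠ 0, so this unfolding has rank ≥ 3; CP rank is at least every unfolding rank, so rank(T) ≥ 3. (Unfolding ranks only ever bound the CP rank from below — rank(T) can be strictly larger than all of them — so the matching upper bound has to come from an explicit 3-term decomposition.)
Upper bound: T is a sum of 3 rank-1 terms, T = (0, 1) ⊗ (0, 1) ⊗ (0, 0, 2) + (1, -2) ⊗ (1, -2) ⊗ (2, -2, 1) + (1, 2) ⊗ (1, 0) ⊗ (-2, 0, 0) (written with every a and b primitive with positive leading entry and the scale carried by c; CP decompositions are not unique, and this one is verified by expanding entrywise), so rank(T) ≤ 3.
These bounds meet, so rank(T) = 3.
Check entry T[0,1,2] = -2: (0)·(1)·(2) + (1)·(-2)·(1) + (1)·(0)·(0) = -2.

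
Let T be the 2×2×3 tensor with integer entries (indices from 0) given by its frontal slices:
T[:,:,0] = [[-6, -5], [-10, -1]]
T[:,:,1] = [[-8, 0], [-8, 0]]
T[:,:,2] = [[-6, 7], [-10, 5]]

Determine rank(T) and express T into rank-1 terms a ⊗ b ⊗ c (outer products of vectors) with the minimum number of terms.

rank(T) = 3

Lower bound: the mode-3 unfolding of T (rows indexed by k, columns by (i,j) = (0,0), (0,1), (1,0), (1,1)) is [[-6, -5, -10, -1], [-8, 0, -8, 0], [-6, 7, -10, 5]].
There the 3×3 minor on rows k ∈ {0, 1, 2}, columns (i,j) ∈ {(0,0), (0,1), (1,0)} is det [[-6, -5, -10], [-8, 0, -8], [-6, 7, -10]] = 384 ≠ 0, so this unfolding has rank ≥ 3; CP rank is at least every unfolding rank, so rank(T) ≥ 3. (This is only a lower bound: in general the CP rank may exceed every unfolding rank, so we still need to exhibit 3 rank-1 terms summing to T.)
Upper bound: T is a sum of 3 rank-1 terms, T = [1, -1] ⊗ [2, -1] ⊗ [1, 0, 1] + [1, 1] ⊗ [1, 0] ⊗ [-8, -8, -8] + [2, 1] ⊗ [0, 1] ⊗ [-2, 0, 4] (one valid choice — decompositions are not unique — normalised so each a, b is primitive with positive first nonzero entry; check it by expanding all entries), so rank(T) ≤ 3.
These bounds meet, so rank(T) = 3.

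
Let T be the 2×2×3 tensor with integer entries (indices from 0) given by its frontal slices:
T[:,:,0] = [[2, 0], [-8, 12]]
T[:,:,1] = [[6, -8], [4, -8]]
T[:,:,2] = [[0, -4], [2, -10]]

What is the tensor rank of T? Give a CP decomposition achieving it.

rank(T) = 3

Lower bound: the mode-3 unfolding of T (rows indexed by k, columns by (i,j) = (0,0), (0,1), (1,0), (1,1)) is [[2, 0, -8, 12], [6, -8, 4, -8], [0, -4, 2, -10]].
There the 3×3 minor on rows k ∈ {0, 1, 2}, columns (i,j) ∈ {(0,0), (0,1), (1,0)} is det [[2, 0, -8], [6, -8, 4], [0, -4, 2]] = 192 ≠ 0, so this unfolding has rank ≥ 3; CP rank is at least every unfolding rank, so rank(T) ≥ 3. (Flattening ranks never certify an upper bound on CP rank; for that we must actually write T with 3 rank-1 terms.)
Upper bound: T is a sum of 3 rank-1 terms, T = (1, 1) ∘ (1, -1) ∘ (-8, 8, 8) + (1, 2) ∘ (1, 0) ∘ (2, -2, -4) + (2, -1) ∘ (1, -1) ∘ (4, 0, -2) (written with every a and b primitive with positive leading entry and the scale carried by c; CP decompositions are not unique, and this one is verified by expanding entrywise), so rank(T) ≤ 3.
These bounds meet, so rank(T) = 3.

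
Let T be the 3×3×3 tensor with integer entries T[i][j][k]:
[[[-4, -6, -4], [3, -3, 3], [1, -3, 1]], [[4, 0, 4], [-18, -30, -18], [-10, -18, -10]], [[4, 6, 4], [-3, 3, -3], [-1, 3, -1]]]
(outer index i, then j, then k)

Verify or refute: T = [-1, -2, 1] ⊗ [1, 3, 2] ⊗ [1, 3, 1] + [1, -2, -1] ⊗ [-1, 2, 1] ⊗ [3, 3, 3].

Yes

Reconstruct entrywise from the claimed factors. For example, T[0,0,0] = -4 and Σₗ aₗ[0]bₗ[0]cₗ[0] = (-1)·(1)·(1) + (1)·(-1)·(3) = -4; checking all 27 entries, every one matches. The claim holds.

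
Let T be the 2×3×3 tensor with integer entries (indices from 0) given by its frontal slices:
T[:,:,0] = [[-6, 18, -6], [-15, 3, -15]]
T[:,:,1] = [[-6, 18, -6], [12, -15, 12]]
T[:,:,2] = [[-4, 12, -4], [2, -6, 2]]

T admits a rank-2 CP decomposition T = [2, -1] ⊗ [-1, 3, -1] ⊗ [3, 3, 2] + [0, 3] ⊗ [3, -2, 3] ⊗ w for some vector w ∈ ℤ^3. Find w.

w = [-2, 1, 0]

Subtract the known terms from T to get the rank-1 residual R = [0, 3] ⊗ [3, -2, 3] ⊗ w, so R[i,j,k] = a[i]·b[j]·w[k]. Pick indices with nonzero a[1]·b[0] = (3)·(3) = 9. Only the fibre through (1,0,·) is needed: R[1,0,:] = T[1,0,:] − Σₗ aₗ[1]bₗ[0]cₗ = [-15, 12, 2] − (-1)·(-1)·[3, 3, 2] = [-18, 9, 0]. Then w[k] = R[1,0,k] / 9 for each k, giving w = [-18, 9, 0] / 9 = [-2, 1, 0].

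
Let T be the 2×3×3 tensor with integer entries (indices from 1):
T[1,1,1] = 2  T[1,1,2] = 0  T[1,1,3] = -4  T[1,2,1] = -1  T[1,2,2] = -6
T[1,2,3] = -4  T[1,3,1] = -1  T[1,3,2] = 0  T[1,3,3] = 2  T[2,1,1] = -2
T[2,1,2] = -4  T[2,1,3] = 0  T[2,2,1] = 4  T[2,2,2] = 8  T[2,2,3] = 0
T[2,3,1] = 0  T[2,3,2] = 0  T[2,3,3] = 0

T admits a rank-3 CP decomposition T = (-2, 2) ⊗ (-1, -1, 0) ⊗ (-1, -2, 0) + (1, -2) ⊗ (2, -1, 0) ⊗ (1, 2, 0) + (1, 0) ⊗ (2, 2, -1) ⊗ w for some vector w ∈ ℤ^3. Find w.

Subtract the known terms from T to get the rank-1 residual R = (1, 0) ⊗ (2, 2, -1) ⊗ w, so R[i,j,k] = a[i]·b[j]·w[k]. Pick indices with nonzero a[1]·b[1] = (1)·(2) = 2. Only the fibre through (1,1,·) is needed: R[1,1,:] = T[1,1,:] − Σₗ aₗ[1]bₗ[1]cₗ = [2, 0, -4] − (-2)·(-1)·(-1, -2, 0) − (1)·(2)·(1, 2, 0) = [2, 0, -4]. Then w[k] = R[1,1,k] / 2 for each k, giving w = [2, 0, -4] / 2 = (1, 0, -2).

w = (1, 0, -2)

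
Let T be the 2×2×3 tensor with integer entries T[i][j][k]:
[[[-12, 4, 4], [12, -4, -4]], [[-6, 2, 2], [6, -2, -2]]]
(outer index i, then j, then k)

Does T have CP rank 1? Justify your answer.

The mode-1 fibre T[:,0,0] = [-12, -6] gives a = [2, 1] (primitive direction); the mode-2 fibre T[0,:,0] = [-12, 12] gives b = [1, -1]; then c[k] = T[0,0,k] / (a[0]·b[0]) = [-12, 4, 4] / 2 = [-6, 2, 2].
Expanding [2, 1] ⊗ [1, -1] ⊗ [-6, 2, 2] reproduces all 12 entries of T, so T = [2, 1] ⊗ [1, -1] ⊗ [-6, 2, 2] and rank(T) ≤ 1.
Equivalently every frontal slice T[:,:,k] is c[k] times the rank-1 matrix [2, 1] ⊗ [1, -1]. So T has rank 1 (it is nonzero).

Yes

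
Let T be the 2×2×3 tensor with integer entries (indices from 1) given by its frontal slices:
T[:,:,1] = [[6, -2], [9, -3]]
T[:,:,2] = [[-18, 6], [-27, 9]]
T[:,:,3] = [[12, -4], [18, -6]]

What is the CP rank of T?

1

Lower bound: T ≠ 0 (e.g. T[1,1,1] = 6), so rank(T) ≥ 1.
Upper bound: if T = a ⊗ b ⊗ c then every fibre of T is a multiple of the corresponding factor, so read the factors off the fibres through the nonzero entry T[1,1,1] = 6.
The mode-1 fibre T[:,1,1] = [6, 9] gives a = [2, 3] (primitive direction); the mode-2 fibre T[1,:,1] = [6, -2] gives b = [3, -1]; then c[k] = T[1,1,k] / (a[1]·b[1]) = [6, -18, 12] / 6 = [1, -3, 2].
Expanding [2, 3] ⊗ [3, -1] ⊗ [1, -3, 2] reproduces all 12 entries of T, so T = [2, 3] ⊗ [3, -1] ⊗ [1, -3, 2] and rank(T) ≤ 1.
These bounds meet, so rank(T) = 1.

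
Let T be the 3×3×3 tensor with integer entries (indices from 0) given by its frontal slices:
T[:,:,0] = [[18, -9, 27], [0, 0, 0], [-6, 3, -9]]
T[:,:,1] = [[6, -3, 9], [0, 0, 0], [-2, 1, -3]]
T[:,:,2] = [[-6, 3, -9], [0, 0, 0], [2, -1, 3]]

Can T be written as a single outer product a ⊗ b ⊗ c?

If T = a ⊗ b ⊗ c then every fibre of T is a multiple of the corresponding factor, so read the factors off the fibres through the nonzero entry T[0,0,0] = 18.
The mode-1 fibre T[:,0,0] = [18, 0, -6] gives a = [3, 0, -1] (primitive direction); the mode-2 fibre T[0,:,0] = [18, -9, 27] gives b = [2, -1, 3]; then c[k] = T[0,0,k] / (a[0]·b[0]) = [18, 6, -6] / 6 = [3, 1, -1].
Expanding [3, 0, -1] ⊗ [2, -1, 3] ⊗ [3, 1, -1] reproduces all 27 entries of T, so T = [3, 0, -1] ⊗ [2, -1, 3] ⊗ [3, 1, -1] and rank(T) ≤ 1.
Equivalently every frontal slice T[:,:,k] is c[k] times the rank-1 matrix [3, 0, -1] ⊗ [2, -1, 3]. So T has rank 1 (it is nonzero).

Yes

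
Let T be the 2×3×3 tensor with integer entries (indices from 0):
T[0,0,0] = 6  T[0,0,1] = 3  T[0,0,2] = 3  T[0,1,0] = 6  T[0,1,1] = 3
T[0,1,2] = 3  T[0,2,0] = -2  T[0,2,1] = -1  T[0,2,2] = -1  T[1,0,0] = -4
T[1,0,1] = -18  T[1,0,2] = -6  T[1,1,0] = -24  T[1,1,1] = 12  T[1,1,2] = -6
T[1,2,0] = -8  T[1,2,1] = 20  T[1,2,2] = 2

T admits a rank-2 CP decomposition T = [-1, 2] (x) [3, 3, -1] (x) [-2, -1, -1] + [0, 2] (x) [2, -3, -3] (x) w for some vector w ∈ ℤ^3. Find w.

Subtract the known terms from T to get the rank-1 residual R = [0, 2] (x) [2, -3, -3] (x) w, so R[i,j,k] = a[i]·b[j]·w[k]. Pick indices with nonzero a[1]·b[0] = (2)·(2) = 4. Only the fibre through (1,0,·) is needed: R[1,0,:] = T[1,0,:] − Σₗ aₗ[1]bₗ[0]cₗ = [-4, -18, -6] − (2)·(3)·[-2, -1, -1] = [8, -12, 0]. Then w[k] = R[1,0,k] / 4 for each k, giving w = [8, -12, 0] / 4 = [2, -3, 0].

w = [2, -3, 0]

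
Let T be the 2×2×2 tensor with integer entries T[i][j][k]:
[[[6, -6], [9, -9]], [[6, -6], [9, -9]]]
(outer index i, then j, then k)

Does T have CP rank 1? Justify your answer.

If T = a ⊗ b ⊗ c then every fibre of T is a multiple of the corresponding factor, so read the factors off the fibres through the nonzero entry T[0,0,0] = 6.
The mode-1 fibre T[:,0,0] = [6, 6] gives a = [1, 1] (primitive direction); the mode-2 fibre T[0,:,0] = [6, 9] gives b = [2, 3]; then c[k] = T[0,0,k] / (a[0]·b[0]) = [6, -6] / 2 = [3, -3].
Expanding [1, 1] ⊗ [2, 3] ⊗ [3, -3] reproduces all 8 entries of T, so T = [1, 1] ⊗ [2, 3] ⊗ [3, -3] and rank(T) ≤ 1.
Equivalently every frontal slice T[:,:,k] is c[k] times the rank-1 matrix [1, 1] ⊗ [2, 3]. So T has rank 1 (it is nonzero).

Yes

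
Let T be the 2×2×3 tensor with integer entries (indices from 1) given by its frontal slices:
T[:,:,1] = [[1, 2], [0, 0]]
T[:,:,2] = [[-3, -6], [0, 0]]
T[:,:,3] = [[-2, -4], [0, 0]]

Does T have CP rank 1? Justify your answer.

Yes

If T = a ⊗ b ⊗ c then every fibre of T is a multiple of the corresponding factor, so read the factors off the fibres through the nonzero entry T[1,1,1] = 1.
The mode-1 fibre T[:,1,1] = [1, 0] gives a = [1, 0] (primitive direction); the mode-2 fibre T[1,:,1] = [1, 2] gives b = [1, 2]; then c[k] = T[1,1,k] / (a[1]·b[1]) = [1, -3, -2] / 1 = [1, -3, -2].
Expanding [1, 0] ⊗ [1, 2] ⊗ [1, -3, -2] reproduces all 12 entries of T, so T = [1, 0] ⊗ [1, 2] ⊗ [1, -3, -2] and rank(T) ≤ 1.
Equivalently every frontal slice T[:,:,k] is c[k] times the rank-1 matrix [1, 0] ⊗ [1, 2]. So T has rank 1 (it is nonzero).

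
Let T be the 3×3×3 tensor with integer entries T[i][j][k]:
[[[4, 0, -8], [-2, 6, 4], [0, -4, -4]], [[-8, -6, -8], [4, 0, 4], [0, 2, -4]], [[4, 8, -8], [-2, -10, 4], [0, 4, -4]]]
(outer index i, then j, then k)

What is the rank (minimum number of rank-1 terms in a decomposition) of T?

3

Lower bound: in the mode-3 unfolding of T (rows indexed by k, columns by (i,j)) the 3×3 minor on rows k ∈ {0, 1, 2}, columns (i,j) ∈ {(0,0), (0,1), (0,2)} is det [[4, -2, 0], [0, 6, -4], [-8, 4, -4]] = -96 ≠ 0, so that unfolding has rank ≥ 3 and hence rank(T) ≥ 3 (CP rank is at least every unfolding rank, though it can be larger).
Upper bound: T is a sum of 3 rank-1 terms, T = [1, -2, 1] ∘ [2, -1, 0] ∘ [2, 2, 0] + [1, 1, 1] ∘ [2, -1, 1] ∘ [0, 0, -4] + [2, -1, -2] ∘ [1, -2, 1] ∘ [0, -2, 0] (written with every a and b primitive with positive leading entry and the scale carried by c; CP decompositions are not unique, and this one is verified by expanding entrywise), so rank(T) ≤ 3.
These bounds meet, so rank(T) = 3.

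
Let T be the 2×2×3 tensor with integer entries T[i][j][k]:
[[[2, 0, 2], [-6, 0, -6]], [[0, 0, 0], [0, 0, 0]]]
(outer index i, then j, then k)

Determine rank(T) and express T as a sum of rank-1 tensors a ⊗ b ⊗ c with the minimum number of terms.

Lower bound: T ≠ 0 (e.g. T[0,0,0] = 2), so rank(T) ≥ 1.
Upper bound: if T = a ⊗ b ⊗ c then every fibre of T is a multiple of the corresponding factor, so read the factors off the fibres through the nonzero entry T[0,0,0] = 2.
The mode-1 fibre T[:,0,0] = [2, 0] gives a = [1, 0] (primitive direction); the mode-2 fibre T[0,:,0] = [2, -6] gives b = [1, -3]; then c[k] = T[0,0,k] / (a[0]·b[0]) = [2, 0, 2] / 1 = [2, 0, 2].
Expanding [1, 0] ⊗ [1, -3] ⊗ [2, 0, 2] reproduces all 12 entries of T, so T = [1, 0] ⊗ [1, -3] ⊗ [2, 0, 2] and rank(T) ≤ 1.
These bounds meet, so rank(T) = 1.
Check entry T[0,1,1] = 0: (1)·(-3)·(0) = 0.

rank(T) = 1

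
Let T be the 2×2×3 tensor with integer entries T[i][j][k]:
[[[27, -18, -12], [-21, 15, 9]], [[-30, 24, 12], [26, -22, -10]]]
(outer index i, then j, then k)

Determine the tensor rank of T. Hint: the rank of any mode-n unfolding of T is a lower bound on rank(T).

2

Lower bound: the mode-2 unfolding of T (rows indexed by j, columns by (i,k) = (0,0), (0,1), (0,2), (1,0), (1,1), (1,2)) is [[27, -18, -12, -30, 24, 12], [-21, 15, 9, 26, -22, -10]].
There the 2×2 minor on rows j ∈ {0, 1}, columns (i,k) ∈ {(0,0), (0,1)} is det [[27, -18], [-21, 15]] = 27 ≠ 0, so this unfolding has rank ≥ 2; CP rank is at least every unfolding rank, so rank(T) ≥ 2. (This is only a lower bound: in general the CP rank may exceed every unfolding rank, so we still need to exhibit 2 rank-1 terms summing to T.)
Upper bound — finding two terms. Write S_k = T[:,:,k] for the frontal slices: S₀ = [[27, -21], [-30, 26]], S₁ = [[-18, 15], [24, -22]], S₂ = [[-12, 9], [12, -10]].
If T = a₁ ∘ b₁ ∘ c₁ + a₂ ∘ b₂ ∘ c₂ then each S_k = c₁[k]·a₁b₁ᵀ + c₂[k]·a₂b₂ᵀ. S₀ and S₁ are linearly independent, so a₁b₁ᵀ and a₂b₂ᵀ must span the same plane of matrices: they are the rank-1 matrices of the form x·S₀ + y·S₁.
det(x·S₀ + y·S₁) is 72·x² − 108·xy + 36·y² = 36·(2·x − y)(x − y), vanishing at (x:y) = (1:2) and (1:1).
M₁ = S₀ + 2·S₁ = [[-9, 9], [18, -18]] = (-9)·[1, -2][1, -1]ᵀ and M₂ = S₀ + S₁ = [[9, -6], [-6, 4]] = [3, -2][3, -2]ᵀ, so take a₁ = [1, -2], b₁ = [1, -1], a₂ = [3, -2], b₂ = [3, -2].
Each slice is an integer combination of E₁ = a₁b₁ᵀ and E₂ = a₂b₂ᵀ: S₀ = 9·E₁ + 2·E₂, S₁ = −9·E₁ − E₂, S₂ = −3·E₁ − E₂; reading off coefficients, c₁ = [9, -9, -3] and c₂ = [2, -1, -1].
Hence T = [1, -2] ∘ [1, -1] ∘ [9, -9, -3] + [3, -2] ∘ [3, -2] ∘ [2, -1, -1], so rank(T) ≤ 2.
These bounds meet, so rank(T) = 2.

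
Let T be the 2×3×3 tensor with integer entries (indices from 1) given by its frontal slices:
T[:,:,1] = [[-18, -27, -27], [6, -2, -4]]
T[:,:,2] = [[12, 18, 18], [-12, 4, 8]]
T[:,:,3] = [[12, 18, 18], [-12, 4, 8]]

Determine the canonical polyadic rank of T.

2

Lower bound: the mode-3 unfolding of T (rows indexed by k, columns by (i,j) = (1,1), (1,2), (1,3), (2,1), (2,2), (2,3)) is [[-18, -27, -27, 6, -2, -4], [12, 18, 18, -12, 4, 8], [12, 18, 18, -12, 4, 8]].
There the 2×2 minor on rows k ∈ {1, 2}, columns (i,j) ∈ {(1,1), (2,1)} is det [[-18, 6], [12, -12]] = 144 ≠ 0, so this unfolding has rank ≥ 2; CP rank is at least every unfolding rank, so rank(T) ≥ 2. (This is only a lower bound: in general the CP rank may exceed every unfolding rank, so we still need to exhibit 2 rank-1 terms summing to T.)
Upper bound — finding two terms. Write S_k = T[:,:,k] for the frontal slices: S₁ = [[-18, -27, -27], [6, -2, -4]], S₂ = [[12, 18, 18], [-12, 4, 8]], S₃ = [[12, 18, 18], [-12, 4, 8]].
If T = a₁ ⊗ b₁ ⊗ c₁ + a₂ ⊗ b₂ ⊗ c₂ then each S_k = c₁[k]·a₁b₁ᵀ + c₂[k]·a₂b₂ᵀ. S₁ and S₂ are linearly independent, so a₁b₁ᵀ and a₂b₂ᵀ must span the same plane of matrices: they are the rank-1 matrices of the form x·S₁ + y·S₂.
The 2×2 minor of x·S₁ + y·S₂ on rows {1,2}, columns {1,2} is 198·x² − 528·xy + 264·y² = 66·(3·x − 2·y)(x − 2·y), vanishing at (x:y) = (2:3) and (2:1).
M₁ = 2·S₁ + 3·S₂ = [[0, 0, 0], [-24, 8, 16]] = (-8)·(0, 1)(3, -1, -2)ᵀ and M₂ = 2·S₁ + S₂ = [[-24, -36, -36], [0, 0, 0]] = (-12)·(1, 0)(2, 3, 3)ᵀ, so take a₁ = (0, 1), b₁ = (3, -1, -2), a₂ = (1, 0), b₂ = (2, 3, 3).
Each slice is an integer combination of E₁ = a₁b₁ᵀ and E₂ = a₂b₂ᵀ: S₁ = 2·E₁ − 9·E₂, S₂ = −4·E₁ + 6·E₂, S₃ = −4·E₁ + 6·E₂; reading off coefficients, c₁ = (2, -4, -4) and c₂ = (-9, 6, 6).
Hence T = (0, 1) ⊗ (3, -1, -2) ⊗ (2, -4, -4) + (1, 0) ⊗ (2, 3, 3) ⊗ (-9, 6, 6), so rank(T) ≤ 2.
These bounds meet, so rank(T) = 2.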